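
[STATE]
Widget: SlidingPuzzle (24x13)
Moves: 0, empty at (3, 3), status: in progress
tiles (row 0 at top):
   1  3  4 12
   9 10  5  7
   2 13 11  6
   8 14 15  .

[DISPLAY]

┌────┬────┬────┬────┐   
│  1 │  3 │  4 │ 12 │   
├────┼────┼────┼────┤   
│  9 │ 10 │  5 │  7 │   
├────┼────┼────┼────┤   
│  2 │ 13 │ 11 │  6 │   
├────┼────┼────┼────┤   
│  8 │ 14 │ 15 │    │   
└────┴────┴────┴────┘   
Moves: 0                
                        
                        
                        


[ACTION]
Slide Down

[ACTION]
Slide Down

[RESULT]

┌────┬────┬────┬────┐   
│  1 │  3 │  4 │ 12 │   
├────┼────┼────┼────┤   
│  9 │ 10 │  5 │    │   
├────┼────┼────┼────┤   
│  2 │ 13 │ 11 │  7 │   
├────┼────┼────┼────┤   
│  8 │ 14 │ 15 │  6 │   
└────┴────┴────┴────┘   
Moves: 2                
                        
                        
                        


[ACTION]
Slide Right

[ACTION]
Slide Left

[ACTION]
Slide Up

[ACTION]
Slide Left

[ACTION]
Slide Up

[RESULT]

┌────┬────┬────┬────┐   
│  1 │  3 │  4 │ 12 │   
├────┼────┼────┼────┤   
│  9 │ 10 │  5 │  7 │   
├────┼────┼────┼────┤   
│  2 │ 13 │ 11 │  6 │   
├────┼────┼────┼────┤   
│  8 │ 14 │ 15 │    │   
└────┴────┴────┴────┘   
Moves: 6                
                        
                        
                        


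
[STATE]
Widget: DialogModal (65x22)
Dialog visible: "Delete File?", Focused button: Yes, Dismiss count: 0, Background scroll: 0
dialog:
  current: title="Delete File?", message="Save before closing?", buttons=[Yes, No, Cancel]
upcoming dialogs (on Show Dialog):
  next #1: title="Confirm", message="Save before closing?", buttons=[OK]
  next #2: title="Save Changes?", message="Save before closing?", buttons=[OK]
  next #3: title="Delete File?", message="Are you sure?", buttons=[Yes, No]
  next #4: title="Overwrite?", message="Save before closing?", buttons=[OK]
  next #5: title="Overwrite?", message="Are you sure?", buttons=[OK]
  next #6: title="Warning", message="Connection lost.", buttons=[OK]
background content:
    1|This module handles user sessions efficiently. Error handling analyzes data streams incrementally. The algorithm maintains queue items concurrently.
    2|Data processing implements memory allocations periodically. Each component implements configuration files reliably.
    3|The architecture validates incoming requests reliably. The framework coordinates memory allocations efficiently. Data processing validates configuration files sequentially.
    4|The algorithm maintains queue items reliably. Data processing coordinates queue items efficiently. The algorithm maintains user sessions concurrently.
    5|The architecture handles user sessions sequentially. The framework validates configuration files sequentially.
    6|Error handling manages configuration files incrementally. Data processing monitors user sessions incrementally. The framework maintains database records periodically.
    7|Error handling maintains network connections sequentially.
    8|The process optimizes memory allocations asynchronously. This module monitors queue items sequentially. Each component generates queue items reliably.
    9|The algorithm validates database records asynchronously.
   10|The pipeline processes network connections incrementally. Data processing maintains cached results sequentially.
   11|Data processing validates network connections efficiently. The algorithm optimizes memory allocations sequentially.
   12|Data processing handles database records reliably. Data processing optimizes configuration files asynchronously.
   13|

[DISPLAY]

This module handles user sessions efficiently. Error handling ana
Data processing implements memory allocations periodically. Each 
The architecture validates incoming requests reliably. The framew
The algorithm maintains queue items reliably. Data processing coo
The architecture handles user sessions sequentially. The framewor
Error handling manages configuration files incrementally. Data pr
Error handling maintains network connections sequentially.       
The process optimizes memory allocations asynchronously. This mod
The algorithm valida┌──────────────────────┐nchronously.         
The pipeline process│     Delete File?     │ncrementally. Data pr
Data processing vali│ Save before closing? │s efficiently. The al
Data processing hand│ [Yes]  No   Cancel   │iably. Data processin
                    └──────────────────────┘                     
                                                                 
                                                                 
                                                                 
                                                                 
                                                                 
                                                                 
                                                                 
                                                                 
                                                                 


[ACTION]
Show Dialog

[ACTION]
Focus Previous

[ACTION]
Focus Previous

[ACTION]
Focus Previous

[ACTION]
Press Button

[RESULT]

This module handles user sessions efficiently. Error handling ana
Data processing implements memory allocations periodically. Each 
The architecture validates incoming requests reliably. The framew
The algorithm maintains queue items reliably. Data processing coo
The architecture handles user sessions sequentially. The framewor
Error handling manages configuration files incrementally. Data pr
Error handling maintains network connections sequentially.       
The process optimizes memory allocations asynchronously. This mod
The algorithm validates database records asynchronously.         
The pipeline processes network connections incrementally. Data pr
Data processing validates network connections efficiently. The al
Data processing handles database records reliably. Data processin
                                                                 
                                                                 
                                                                 
                                                                 
                                                                 
                                                                 
                                                                 
                                                                 
                                                                 
                                                                 


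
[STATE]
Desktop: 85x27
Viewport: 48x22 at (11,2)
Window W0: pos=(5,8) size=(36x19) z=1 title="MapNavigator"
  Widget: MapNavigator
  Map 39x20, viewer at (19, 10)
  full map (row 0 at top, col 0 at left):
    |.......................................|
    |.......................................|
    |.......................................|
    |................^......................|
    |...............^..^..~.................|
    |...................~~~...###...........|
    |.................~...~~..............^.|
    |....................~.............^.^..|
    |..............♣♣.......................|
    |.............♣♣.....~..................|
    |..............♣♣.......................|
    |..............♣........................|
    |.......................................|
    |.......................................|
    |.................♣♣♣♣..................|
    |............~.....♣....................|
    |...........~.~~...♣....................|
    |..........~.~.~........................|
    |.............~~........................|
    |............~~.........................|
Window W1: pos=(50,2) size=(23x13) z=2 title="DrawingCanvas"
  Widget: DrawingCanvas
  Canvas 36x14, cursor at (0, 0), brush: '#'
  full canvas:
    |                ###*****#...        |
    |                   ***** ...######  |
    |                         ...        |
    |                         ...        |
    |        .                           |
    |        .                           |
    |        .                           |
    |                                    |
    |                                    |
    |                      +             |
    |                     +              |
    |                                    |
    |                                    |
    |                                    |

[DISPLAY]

                                       ┏━━━━━━━━
                                       ┃ Drawing
                                       ┠────────
                                       ┃+       
                                       ┃        
                                       ┃        
━━━━━━━━━━━━━━━━━━━━━━━━━━━━━┓         ┃        
avigator                     ┃         ┃        
─────────────────────────────┨         ┃        
.........^...................┃         ┃        
........^..^..~..............┃         ┃        
............~~~...###........┃         ┃        
..........~...~~.............┃         ┗━━━━━━━━
.............~.............^.┃                  
.......♣♣....................┃                  
......♣♣.....~...............┃                  
.......♣♣...@................┃                  
.......♣.....................┃                  
.............................┃                  
.............................┃                  
..........♣♣♣♣...............┃                  
.....~.....♣.................┃                  


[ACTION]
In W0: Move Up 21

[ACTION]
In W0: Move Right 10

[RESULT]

                                       ┏━━━━━━━━
                                       ┃ Drawing
                                       ┠────────
                                       ┃+       
                                       ┃        
                                       ┃        
━━━━━━━━━━━━━━━━━━━━━━━━━━━━━┓         ┃        
avigator                     ┃         ┃        
─────────────────────────────┨         ┃        
                             ┃         ┃        
                             ┃         ┃        
                             ┃         ┃        
                             ┃         ┗━━━━━━━━
                             ┃                  
                             ┃                  
                             ┃                  
............@.........       ┃                  
......................       ┃                  
......................       ┃                  
......................       ┃                  
.^..~.................       ┃                  
..~~~...###...........       ┃                  


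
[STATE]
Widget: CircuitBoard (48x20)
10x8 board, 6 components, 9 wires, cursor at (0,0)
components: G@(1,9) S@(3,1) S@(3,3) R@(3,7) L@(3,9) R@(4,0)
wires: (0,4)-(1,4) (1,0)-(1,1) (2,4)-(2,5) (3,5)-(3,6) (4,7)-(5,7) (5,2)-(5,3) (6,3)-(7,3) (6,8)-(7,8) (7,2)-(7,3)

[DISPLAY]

   0 1 2 3 4 5 6 7 8 9                          
0  [.]              ·                           
                    │                           
1   · ─ ·           ·                   G       
                                                
2                   · ─ ·                       
                                                
3       S       S       · ─ ·   R       L       
                                                
4   R                           ·               
                                │               
5           · ─ ·               ·               
                                                
6               ·                   ·           
                │                   │           
7           · ─ ·                   ·           
Cursor: (0,0)                                   
                                                
                                                
                                                


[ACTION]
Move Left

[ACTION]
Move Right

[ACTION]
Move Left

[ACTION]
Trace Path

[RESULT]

   0 1 2 3 4 5 6 7 8 9                          
0  [.]              ·                           
                    │                           
1   · ─ ·           ·                   G       
                                                
2                   · ─ ·                       
                                                
3       S       S       · ─ ·   R       L       
                                                
4   R                           ·               
                                │               
5           · ─ ·               ·               
                                                
6               ·                   ·           
                │                   │           
7           · ─ ·                   ·           
Cursor: (0,0)  Trace: No connections            
                                                
                                                
                                                


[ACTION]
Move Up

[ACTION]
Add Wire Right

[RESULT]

   0 1 2 3 4 5 6 7 8 9                          
0  [.]─ ·           ·                           
                    │                           
1   · ─ ·           ·                   G       
                                                
2                   · ─ ·                       
                                                
3       S       S       · ─ ·   R       L       
                                                
4   R                           ·               
                                │               
5           · ─ ·               ·               
                                                
6               ·                   ·           
                │                   │           
7           · ─ ·                   ·           
Cursor: (0,0)  Trace: No connections            
                                                
                                                
                                                


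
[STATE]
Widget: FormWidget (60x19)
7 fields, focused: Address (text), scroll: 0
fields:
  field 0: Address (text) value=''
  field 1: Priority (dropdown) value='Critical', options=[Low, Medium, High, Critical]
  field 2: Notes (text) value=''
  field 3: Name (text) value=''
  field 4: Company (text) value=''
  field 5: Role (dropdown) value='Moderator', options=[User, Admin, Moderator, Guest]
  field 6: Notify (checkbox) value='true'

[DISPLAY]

> Address:    [                                            ]
  Priority:   [Critical                                   ▼]
  Notes:      [                                            ]
  Name:       [                                            ]
  Company:    [                                            ]
  Role:       [Moderator                                  ▼]
  Notify:     [x]                                           
                                                            
                                                            
                                                            
                                                            
                                                            
                                                            
                                                            
                                                            
                                                            
                                                            
                                                            
                                                            


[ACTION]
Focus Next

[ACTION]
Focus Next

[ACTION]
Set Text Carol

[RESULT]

  Address:    [                                            ]
  Priority:   [Critical                                   ▼]
> Notes:      [Carol                                       ]
  Name:       [                                            ]
  Company:    [                                            ]
  Role:       [Moderator                                  ▼]
  Notify:     [x]                                           
                                                            
                                                            
                                                            
                                                            
                                                            
                                                            
                                                            
                                                            
                                                            
                                                            
                                                            
                                                            


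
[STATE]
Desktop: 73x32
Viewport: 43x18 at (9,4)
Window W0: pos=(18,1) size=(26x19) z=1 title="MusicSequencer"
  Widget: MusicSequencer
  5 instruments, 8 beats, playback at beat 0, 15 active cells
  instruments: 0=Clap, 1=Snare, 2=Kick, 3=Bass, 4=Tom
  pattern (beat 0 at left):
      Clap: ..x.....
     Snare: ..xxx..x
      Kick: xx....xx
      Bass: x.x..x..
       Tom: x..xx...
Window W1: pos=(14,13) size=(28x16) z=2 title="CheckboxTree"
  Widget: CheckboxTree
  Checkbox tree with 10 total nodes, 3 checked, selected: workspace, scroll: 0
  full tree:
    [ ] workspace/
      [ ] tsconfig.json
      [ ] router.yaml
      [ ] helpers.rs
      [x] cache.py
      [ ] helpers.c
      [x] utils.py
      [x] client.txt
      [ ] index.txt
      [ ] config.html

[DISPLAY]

         ┃      ▼1234567          ┃        
         ┃  Clap··█·····          ┃        
         ┃ Snare··███··█          ┃        
         ┃  Kick██····██          ┃        
         ┃  Bass█·█··█··          ┃        
         ┃   Tom█··██···          ┃        
         ┃                        ┃        
         ┃                        ┃        
         ┃                        ┃        
     ┏━━━━━━━━━━━━━━━━━━━━━━━━━━┓ ┃        
     ┃ CheckboxTree             ┃ ┃        
     ┠──────────────────────────┨ ┃        
     ┃>[-] workspace/           ┃ ┃        
     ┃   [ ] tsconfig.json      ┃ ┃        
     ┃   [ ] router.yaml        ┃ ┃        
     ┃   [ ] helpers.rs         ┃━┛        
     ┃   [x] cache.py           ┃          
     ┃   [ ] helpers.c          ┃          


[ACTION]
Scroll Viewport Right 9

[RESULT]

┃      ▼1234567          ┃                 
┃  Clap··█·····          ┃                 
┃ Snare··███··█          ┃                 
┃  Kick██····██          ┃                 
┃  Bass█·█··█··          ┃                 
┃   Tom█··██···          ┃                 
┃                        ┃                 
┃                        ┃                 
┃                        ┃                 
━━━━━━━━━━━━━━━━━━━━━━━┓ ┃                 
eckboxTree             ┃ ┃                 
───────────────────────┨ ┃                 
] workspace/           ┃ ┃                 
[ ] tsconfig.json      ┃ ┃                 
[ ] router.yaml        ┃ ┃                 
[ ] helpers.rs         ┃━┛                 
[x] cache.py           ┃                   
[ ] helpers.c          ┃                   


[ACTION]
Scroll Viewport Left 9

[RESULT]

         ┃      ▼1234567          ┃        
         ┃  Clap··█·····          ┃        
         ┃ Snare··███··█          ┃        
         ┃  Kick██····██          ┃        
         ┃  Bass█·█··█··          ┃        
         ┃   Tom█··██···          ┃        
         ┃                        ┃        
         ┃                        ┃        
         ┃                        ┃        
     ┏━━━━━━━━━━━━━━━━━━━━━━━━━━┓ ┃        
     ┃ CheckboxTree             ┃ ┃        
     ┠──────────────────────────┨ ┃        
     ┃>[-] workspace/           ┃ ┃        
     ┃   [ ] tsconfig.json      ┃ ┃        
     ┃   [ ] router.yaml        ┃ ┃        
     ┃   [ ] helpers.rs         ┃━┛        
     ┃   [x] cache.py           ┃          
     ┃   [ ] helpers.c          ┃          


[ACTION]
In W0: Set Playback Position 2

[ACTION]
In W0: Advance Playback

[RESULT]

         ┃      012▼4567          ┃        
         ┃  Clap··█·····          ┃        
         ┃ Snare··███··█          ┃        
         ┃  Kick██····██          ┃        
         ┃  Bass█·█··█··          ┃        
         ┃   Tom█··██···          ┃        
         ┃                        ┃        
         ┃                        ┃        
         ┃                        ┃        
     ┏━━━━━━━━━━━━━━━━━━━━━━━━━━┓ ┃        
     ┃ CheckboxTree             ┃ ┃        
     ┠──────────────────────────┨ ┃        
     ┃>[-] workspace/           ┃ ┃        
     ┃   [ ] tsconfig.json      ┃ ┃        
     ┃   [ ] router.yaml        ┃ ┃        
     ┃   [ ] helpers.rs         ┃━┛        
     ┃   [x] cache.py           ┃          
     ┃   [ ] helpers.c          ┃          


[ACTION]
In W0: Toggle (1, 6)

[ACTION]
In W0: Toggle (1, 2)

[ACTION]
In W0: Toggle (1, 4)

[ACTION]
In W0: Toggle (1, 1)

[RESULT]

         ┃      012▼4567          ┃        
         ┃  Clap··█·····          ┃        
         ┃ Snare·█·█··██          ┃        
         ┃  Kick██····██          ┃        
         ┃  Bass█·█··█··          ┃        
         ┃   Tom█··██···          ┃        
         ┃                        ┃        
         ┃                        ┃        
         ┃                        ┃        
     ┏━━━━━━━━━━━━━━━━━━━━━━━━━━┓ ┃        
     ┃ CheckboxTree             ┃ ┃        
     ┠──────────────────────────┨ ┃        
     ┃>[-] workspace/           ┃ ┃        
     ┃   [ ] tsconfig.json      ┃ ┃        
     ┃   [ ] router.yaml        ┃ ┃        
     ┃   [ ] helpers.rs         ┃━┛        
     ┃   [x] cache.py           ┃          
     ┃   [ ] helpers.c          ┃          


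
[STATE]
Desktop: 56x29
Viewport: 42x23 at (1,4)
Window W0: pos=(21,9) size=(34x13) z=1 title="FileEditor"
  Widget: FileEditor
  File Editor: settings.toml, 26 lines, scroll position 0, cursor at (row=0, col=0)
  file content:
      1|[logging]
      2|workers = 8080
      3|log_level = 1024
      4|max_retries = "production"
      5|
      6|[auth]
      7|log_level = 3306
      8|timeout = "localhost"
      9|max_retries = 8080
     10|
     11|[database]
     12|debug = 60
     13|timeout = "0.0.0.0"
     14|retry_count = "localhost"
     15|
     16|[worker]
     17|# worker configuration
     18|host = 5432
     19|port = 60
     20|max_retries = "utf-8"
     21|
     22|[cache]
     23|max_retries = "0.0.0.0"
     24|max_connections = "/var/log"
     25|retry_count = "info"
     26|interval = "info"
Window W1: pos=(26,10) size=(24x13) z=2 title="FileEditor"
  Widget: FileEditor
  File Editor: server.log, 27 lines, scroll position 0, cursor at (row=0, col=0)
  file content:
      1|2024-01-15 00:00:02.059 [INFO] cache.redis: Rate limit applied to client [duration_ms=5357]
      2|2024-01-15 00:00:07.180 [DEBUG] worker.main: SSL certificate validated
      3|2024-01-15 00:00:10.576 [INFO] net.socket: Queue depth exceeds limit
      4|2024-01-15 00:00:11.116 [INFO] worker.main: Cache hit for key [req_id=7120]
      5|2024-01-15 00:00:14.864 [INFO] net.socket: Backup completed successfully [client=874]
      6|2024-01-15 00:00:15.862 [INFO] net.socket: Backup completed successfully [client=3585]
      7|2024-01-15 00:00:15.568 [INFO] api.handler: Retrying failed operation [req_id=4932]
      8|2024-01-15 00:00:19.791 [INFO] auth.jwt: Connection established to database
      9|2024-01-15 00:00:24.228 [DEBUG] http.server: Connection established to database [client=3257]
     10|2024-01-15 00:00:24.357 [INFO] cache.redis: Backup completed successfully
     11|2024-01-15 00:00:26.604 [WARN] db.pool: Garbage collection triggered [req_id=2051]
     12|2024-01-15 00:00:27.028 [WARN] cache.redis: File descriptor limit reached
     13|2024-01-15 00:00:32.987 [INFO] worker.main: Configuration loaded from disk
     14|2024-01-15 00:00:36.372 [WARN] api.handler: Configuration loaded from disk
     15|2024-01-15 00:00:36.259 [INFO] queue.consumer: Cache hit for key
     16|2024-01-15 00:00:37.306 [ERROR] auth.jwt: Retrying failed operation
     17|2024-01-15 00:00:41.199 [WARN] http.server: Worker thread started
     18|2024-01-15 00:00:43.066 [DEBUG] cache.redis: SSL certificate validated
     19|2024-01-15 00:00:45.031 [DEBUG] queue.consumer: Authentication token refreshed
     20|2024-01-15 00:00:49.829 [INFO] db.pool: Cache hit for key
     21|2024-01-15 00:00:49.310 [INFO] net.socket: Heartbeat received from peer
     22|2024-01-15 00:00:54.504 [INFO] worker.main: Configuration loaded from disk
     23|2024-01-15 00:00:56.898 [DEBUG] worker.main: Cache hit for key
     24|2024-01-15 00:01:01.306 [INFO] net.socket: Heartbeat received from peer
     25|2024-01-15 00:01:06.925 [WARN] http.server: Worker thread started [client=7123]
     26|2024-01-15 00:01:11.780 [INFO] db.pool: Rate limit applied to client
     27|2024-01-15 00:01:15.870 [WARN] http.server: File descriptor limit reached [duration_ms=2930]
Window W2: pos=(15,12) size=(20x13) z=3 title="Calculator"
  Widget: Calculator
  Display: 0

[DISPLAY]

                                          
                                          
                                          
                                          
                                          
                    ┏━━━━━━━━━━━━━━━━━━━━━
                    ┃ Fil┏━━━━━━━━━━━━━━━━
                    ┠────┃ FileEditor     
              ┏━━━━━━━━━━━━━━━━━━┓────────
              ┃ Calculator       ┃15 00:00
              ┠──────────────────┨15 00:00
              ┃                 0┃15 00:00
              ┃┌───┬───┬───┬───┐ ┃15 00:00
              ┃│ 7 │ 8 │ 9 │ ÷ │ ┃15 00:00
              ┃├───┼───┼───┼───┤ ┃15 00:00
              ┃│ 4 │ 5 │ 6 │ × │ ┃15 00:00
              ┃├───┼───┼───┼───┤ ┃15 00:00
              ┃│ 1 │ 2 │ 3 │ - │ ┃15 00:00
              ┃├───┼───┼───┼───┤ ┃━━━━━━━━
              ┃│ 0 │ . │ = │ + │ ┃        
              ┗━━━━━━━━━━━━━━━━━━┛        
                                          
                                          


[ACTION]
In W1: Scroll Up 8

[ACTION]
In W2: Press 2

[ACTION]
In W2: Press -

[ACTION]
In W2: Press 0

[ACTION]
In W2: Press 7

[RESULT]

                                          
                                          
                                          
                                          
                                          
                    ┏━━━━━━━━━━━━━━━━━━━━━
                    ┃ Fil┏━━━━━━━━━━━━━━━━
                    ┠────┃ FileEditor     
              ┏━━━━━━━━━━━━━━━━━━┓────────
              ┃ Calculator       ┃15 00:00
              ┠──────────────────┨15 00:00
              ┃                 7┃15 00:00
              ┃┌───┬───┬───┬───┐ ┃15 00:00
              ┃│ 7 │ 8 │ 9 │ ÷ │ ┃15 00:00
              ┃├───┼───┼───┼───┤ ┃15 00:00
              ┃│ 4 │ 5 │ 6 │ × │ ┃15 00:00
              ┃├───┼───┼───┼───┤ ┃15 00:00
              ┃│ 1 │ 2 │ 3 │ - │ ┃15 00:00
              ┃├───┼───┼───┼───┤ ┃━━━━━━━━
              ┃│ 0 │ . │ = │ + │ ┃        
              ┗━━━━━━━━━━━━━━━━━━┛        
                                          
                                          


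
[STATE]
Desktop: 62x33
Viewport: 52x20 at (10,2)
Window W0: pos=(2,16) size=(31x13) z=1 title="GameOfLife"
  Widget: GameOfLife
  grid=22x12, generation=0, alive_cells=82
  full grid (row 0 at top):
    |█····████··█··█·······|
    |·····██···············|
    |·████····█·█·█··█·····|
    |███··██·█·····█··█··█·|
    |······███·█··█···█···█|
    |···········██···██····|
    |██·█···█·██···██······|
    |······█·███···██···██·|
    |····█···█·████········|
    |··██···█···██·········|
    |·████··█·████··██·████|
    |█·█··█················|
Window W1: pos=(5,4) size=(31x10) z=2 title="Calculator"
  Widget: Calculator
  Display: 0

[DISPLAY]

                                                    
                                                    
━━━━━━━━━━━━━━━━━━━━━━━━━┓                          
culator                  ┃                          
─────────────────────────┨                          
                        0┃                          
┬───┬───┬───┐            ┃                          
│ 8 │ 9 │ ÷ │            ┃                          
┼───┼───┼───┤            ┃                          
│ 5 │ 6 │ × │            ┃                          
┴───┴───┴───┘            ┃                          
━━━━━━━━━━━━━━━━━━━━━━━━━┛                          
                                                    
                                                    
━━━━━━━━━━━━━━━━━━━━━━┓                             
Life                  ┃                             
──────────────────────┨                             
                      ┃                             
··█·█·█··█·····       ┃                             
·█·····█··█··█·       ┃                             


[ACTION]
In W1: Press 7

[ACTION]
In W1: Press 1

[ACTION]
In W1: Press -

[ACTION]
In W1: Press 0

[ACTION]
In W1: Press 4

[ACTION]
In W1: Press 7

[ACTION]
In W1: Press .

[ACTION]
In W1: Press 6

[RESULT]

                                                    
                                                    
━━━━━━━━━━━━━━━━━━━━━━━━━┓                          
culator                  ┃                          
─────────────────────────┨                          
                     47.6┃                          
┬───┬───┬───┐            ┃                          
│ 8 │ 9 │ ÷ │            ┃                          
┼───┼───┼───┤            ┃                          
│ 5 │ 6 │ × │            ┃                          
┴───┴───┴───┘            ┃                          
━━━━━━━━━━━━━━━━━━━━━━━━━┛                          
                                                    
                                                    
━━━━━━━━━━━━━━━━━━━━━━┓                             
Life                  ┃                             
──────────────────────┨                             
                      ┃                             
··█·█·█··█·····       ┃                             
·█·····█··█··█·       ┃                             


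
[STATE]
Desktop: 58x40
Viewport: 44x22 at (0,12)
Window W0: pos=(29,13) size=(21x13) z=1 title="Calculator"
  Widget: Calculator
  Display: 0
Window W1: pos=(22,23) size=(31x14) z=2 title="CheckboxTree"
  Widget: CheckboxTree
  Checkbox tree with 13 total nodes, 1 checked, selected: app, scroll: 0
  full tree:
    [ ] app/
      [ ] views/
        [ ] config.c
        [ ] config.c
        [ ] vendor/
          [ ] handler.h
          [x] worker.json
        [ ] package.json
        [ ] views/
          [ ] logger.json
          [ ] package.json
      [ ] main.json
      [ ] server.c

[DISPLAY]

                                            
                             ┏━━━━━━━━━━━━━━
                             ┃ Calculator   
                             ┠──────────────
                             ┃              
                             ┃┌───┬───┬───┬─
                             ┃│ 7 │ 8 │ 9 │ 
                             ┃├───┼───┼───┼─
                             ┃│ 4 │ 5 │ 6 │ 
                             ┃├───┼───┼───┼─
                             ┃│ 1 │ 2 │ 3 │ 
                      ┏━━━━━━━━━━━━━━━━━━━━━
                      ┃ CheckboxTree        
                      ┠─────────────────────
                      ┃>[-] app/            
                      ┃   [-] views/        
                      ┃     [ ] config.c    
                      ┃     [ ] config.c    
                      ┃     [-] vendor/     
                      ┃       [ ] handler.h 
                      ┃       [x] worker.jso
                      ┃     [ ] package.json


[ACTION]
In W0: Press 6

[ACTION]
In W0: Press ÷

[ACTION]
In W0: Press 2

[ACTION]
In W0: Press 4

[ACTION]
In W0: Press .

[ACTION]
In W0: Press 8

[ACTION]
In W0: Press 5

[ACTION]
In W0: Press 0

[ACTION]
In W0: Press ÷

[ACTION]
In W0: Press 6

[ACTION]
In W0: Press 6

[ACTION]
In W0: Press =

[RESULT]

                                            
                             ┏━━━━━━━━━━━━━━
                             ┃ Calculator   
                             ┠──────────────
                             ┃     0.0036583
                             ┃┌───┬───┬───┬─
                             ┃│ 7 │ 8 │ 9 │ 
                             ┃├───┼───┼───┼─
                             ┃│ 4 │ 5 │ 6 │ 
                             ┃├───┼───┼───┼─
                             ┃│ 1 │ 2 │ 3 │ 
                      ┏━━━━━━━━━━━━━━━━━━━━━
                      ┃ CheckboxTree        
                      ┠─────────────────────
                      ┃>[-] app/            
                      ┃   [-] views/        
                      ┃     [ ] config.c    
                      ┃     [ ] config.c    
                      ┃     [-] vendor/     
                      ┃       [ ] handler.h 
                      ┃       [x] worker.jso
                      ┃     [ ] package.json


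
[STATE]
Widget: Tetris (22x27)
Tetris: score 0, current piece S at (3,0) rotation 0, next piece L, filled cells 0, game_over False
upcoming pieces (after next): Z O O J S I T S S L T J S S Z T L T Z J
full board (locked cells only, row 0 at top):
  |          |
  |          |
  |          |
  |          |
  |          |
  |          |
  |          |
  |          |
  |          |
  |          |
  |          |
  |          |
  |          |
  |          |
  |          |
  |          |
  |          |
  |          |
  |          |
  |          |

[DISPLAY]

    ░░    │Next:      
   ░░     │  ▒        
          │▒▒▒        
          │           
          │           
          │           
          │Score:     
          │0          
          │           
          │           
          │           
          │           
          │           
          │           
          │           
          │           
          │           
          │           
          │           
          │           
          │           
          │           
          │           
          │           
          │           
          │           
          │           


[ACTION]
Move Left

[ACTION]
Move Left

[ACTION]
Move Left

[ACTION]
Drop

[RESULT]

          │Next:      
 ░░       │  ▒        
░░        │▒▒▒        
          │           
          │           
          │           
          │Score:     
          │0          
          │           
          │           
          │           
          │           
          │           
          │           
          │           
          │           
          │           
          │           
          │           
          │           
          │           
          │           
          │           
          │           
          │           
          │           
          │           


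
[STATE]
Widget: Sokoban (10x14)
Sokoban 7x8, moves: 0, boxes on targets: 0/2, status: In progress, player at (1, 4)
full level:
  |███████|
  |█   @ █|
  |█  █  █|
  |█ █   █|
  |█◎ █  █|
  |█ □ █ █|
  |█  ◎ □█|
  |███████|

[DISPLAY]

███████   
█   @ █   
█  █  █   
█ █   █   
█◎ █  █   
█ □ █ █   
█  ◎ □█   
███████   
Moves: 0  
          
          
          
          
          


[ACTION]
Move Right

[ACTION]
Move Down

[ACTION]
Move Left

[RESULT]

███████   
█     █   
█  █@ █   
█ █   █   
█◎ █  █   
█ □ █ █   
█  ◎ □█   
███████   
Moves: 3  
          
          
          
          
          
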